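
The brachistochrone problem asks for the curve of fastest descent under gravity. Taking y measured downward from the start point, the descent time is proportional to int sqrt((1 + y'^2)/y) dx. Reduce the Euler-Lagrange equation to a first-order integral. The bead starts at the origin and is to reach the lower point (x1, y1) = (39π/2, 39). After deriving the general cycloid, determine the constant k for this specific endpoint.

The Lagrangian L = sqrt((1 + y'^2) / y) has no explicit x dependence, so the Beltrami identity applies:
    L − y' ∂L/∂y' = C.
Compute ∂L/∂y' = y' / sqrt(y (1 + y'^2)).
Substitute:
    sqrt((1 + y'^2)/y) − y'·y' / sqrt(y (1 + y'^2))
    = (1 + y'^2) / sqrt(y (1 + y'^2)) − y'^2 / sqrt(y (1 + y'^2))
    = 1 / sqrt(y (1 + y'^2)) = C.
Squaring and rearranging gives the first integral
    y (1 + y'^2) = 1/C^2 =: k   (constant).
Solving this first-order ODE by the substitution
    y = (k/2)(1 − cos θ)
yields the cycloid parameterisation
    x(θ) = (k/2)(θ − sin θ),   y(θ) = (k/2)(1 − cos θ).
The constant k is fixed by the endpoint condition.
Now fit the given lower endpoint (x1, y1) = (39π/2, 39). At the bottom of the first arch (θ = π), the parametric equations give
    y(π) = (k/2)(1 − cos π) = k,
    x(π) = (k/2)(π − sin π) = kπ/2.
Matching y(π) = 39 gives k = 39, consistent with x(π) = 39π/2. Therefore the specific cycloid is
    x(θ) = (39/2)(θ − sin θ),   y(θ) = (39/2)(1 − cos θ).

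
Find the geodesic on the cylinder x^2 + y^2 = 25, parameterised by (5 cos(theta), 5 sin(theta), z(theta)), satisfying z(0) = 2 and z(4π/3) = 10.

Parameterise the cylinder of radius R = 5 as
    r(θ) = (5 cos θ, 5 sin θ, z(θ)).
The arc-length element is
    ds = sqrt(25 + (dz/dθ)^2) dθ,
so the Lagrangian is L = sqrt(25 + z'^2).
L depends on z' only, not on z or θ, so ∂L/∂z = 0 and
    ∂L/∂z' = z' / sqrt(25 + z'^2).
The Euler-Lagrange equation gives
    d/dθ( z' / sqrt(25 + z'^2) ) = 0,
so z' is constant. Integrating once:
    z(θ) = a θ + b,
a helix on the cylinder (a straight line when the cylinder is unrolled). The constants a, b are determined by the endpoint conditions.
With endpoint conditions z(0) = 2 and z(4π/3) = 10: from z(0) = b we get b = 2, and a·4π/3 + 2 = 10 gives a = 6/π, so
    z(θ) = (6/π) θ + 2.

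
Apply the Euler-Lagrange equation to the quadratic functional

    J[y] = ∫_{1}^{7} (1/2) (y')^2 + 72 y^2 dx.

The Lagrangian is L = (1/2) (y')^2 + 72 y^2.
Compute ∂L/∂y = 144y, ∂L/∂y' = y'.
The Euler-Lagrange equation d/dx(∂L/∂y') − ∂L/∂y = 0 reduces to
    y'' − 144 y = 0.
Its general solution is
    y(x) = A e^(12x) + B e^(−12x),
with A, B fixed by the endpoint conditions.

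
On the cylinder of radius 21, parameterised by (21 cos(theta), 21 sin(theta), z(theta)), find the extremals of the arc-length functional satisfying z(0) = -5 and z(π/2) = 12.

Parameterise the cylinder of radius R = 21 as
    r(θ) = (21 cos θ, 21 sin θ, z(θ)).
The arc-length element is
    ds = sqrt(441 + (dz/dθ)^2) dθ,
so the Lagrangian is L = sqrt(441 + z'^2).
L depends on z' only, not on z or θ, so ∂L/∂z = 0 and
    ∂L/∂z' = z' / sqrt(441 + z'^2).
The Euler-Lagrange equation gives
    d/dθ( z' / sqrt(441 + z'^2) ) = 0,
so z' is constant. Integrating once:
    z(θ) = a θ + b,
a helix on the cylinder (a straight line when the cylinder is unrolled). The constants a, b are determined by the endpoint conditions.
With endpoint conditions z(0) = -5 and z(π/2) = 12: from z(0) = b we get b = -5, and a·π/2 + -5 = 12 gives a = 34/π, so
    z(θ) = (34/π) θ − 5.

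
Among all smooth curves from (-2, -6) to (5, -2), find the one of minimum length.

Arc-length functional: J[y] = ∫ sqrt(1 + (y')^2) dx.
Lagrangian L = sqrt(1 + (y')^2) has no explicit y dependence, so ∂L/∂y = 0 and the Euler-Lagrange equation gives
    d/dx( y' / sqrt(1 + (y')^2) ) = 0  ⇒  y' / sqrt(1 + (y')^2) = const.
Hence y' is constant, so y(x) is affine.
Fitting the endpoints (-2, -6) and (5, -2):
    slope m = ((-2) − (-6)) / (5 − (-2)) = 4/7,
    intercept c = (-6) − m·(-2) = -34/7.
Extremal: y(x) = (4/7) x - 34/7.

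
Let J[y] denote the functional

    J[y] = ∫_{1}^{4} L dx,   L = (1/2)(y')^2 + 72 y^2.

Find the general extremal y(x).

The Lagrangian is L = (1/2)(y')^2 + 72 y^2.
∂L/∂y = 144y.
∂L/∂y' = y'.
The Euler-Lagrange equation d/dx(∂L/∂y') − ∂L/∂y = 0 becomes:
    y'' - 144 y = 0
General solution: y(x) = A e^(12x) + B e^(-12x), where A and B are arbitrary constants fixed by the endpoint conditions.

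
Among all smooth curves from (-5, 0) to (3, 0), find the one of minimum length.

Arc-length functional: J[y] = ∫ sqrt(1 + (y')^2) dx.
Lagrangian L = sqrt(1 + (y')^2) has no explicit y dependence, so ∂L/∂y = 0 and the Euler-Lagrange equation gives
    d/dx( y' / sqrt(1 + (y')^2) ) = 0  ⇒  y' / sqrt(1 + (y')^2) = const.
Hence y' is constant, so y(x) is affine.
Fitting the endpoints (-5, 0) and (3, 0):
    slope m = (0 − 0) / (3 − (-5)) = 0,
    intercept c = 0 − m·(-5) = 0.
Extremal: y(x) = 0.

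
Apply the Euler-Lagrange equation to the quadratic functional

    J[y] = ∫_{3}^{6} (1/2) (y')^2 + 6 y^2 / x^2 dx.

The Lagrangian is L = (1/2) (y')^2 + 6 y^2 / x^2.
Compute ∂L/∂y = 12y/x^2, ∂L/∂y' = y'.
The Euler-Lagrange equation d/dx(∂L/∂y') − ∂L/∂y = 0 reduces to
    y'' − 12/x^2 · y = 0  (x > 0).
Its general solution is
    y(x) = A x^4 + B x^(-3),
with A, B fixed by the endpoint conditions.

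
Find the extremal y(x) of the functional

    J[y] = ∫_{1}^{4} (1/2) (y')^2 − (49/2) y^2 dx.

The Lagrangian is L = (1/2) (y')^2 − (49/2) y^2.
Compute ∂L/∂y = -49y, ∂L/∂y' = y'.
The Euler-Lagrange equation d/dx(∂L/∂y') − ∂L/∂y = 0 reduces to
    y'' + 49 y = 0.
Its general solution is
    y(x) = A sin(7x) + B cos(7x),
with A, B fixed by the endpoint conditions.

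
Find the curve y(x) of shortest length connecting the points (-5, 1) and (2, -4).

Arc-length functional: J[y] = ∫ sqrt(1 + (y')^2) dx.
Lagrangian L = sqrt(1 + (y')^2) has no explicit y dependence, so ∂L/∂y = 0 and the Euler-Lagrange equation gives
    d/dx( y' / sqrt(1 + (y')^2) ) = 0  ⇒  y' / sqrt(1 + (y')^2) = const.
Hence y' is constant, so y(x) is affine.
Fitting the endpoints (-5, 1) and (2, -4):
    slope m = ((-4) − 1) / (2 − (-5)) = -5/7,
    intercept c = 1 − m·(-5) = -18/7.
Extremal: y(x) = (-5/7) x - 18/7.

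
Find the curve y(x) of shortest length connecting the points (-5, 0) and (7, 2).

Arc-length functional: J[y] = ∫ sqrt(1 + (y')^2) dx.
Lagrangian L = sqrt(1 + (y')^2) has no explicit y dependence, so ∂L/∂y = 0 and the Euler-Lagrange equation gives
    d/dx( y' / sqrt(1 + (y')^2) ) = 0  ⇒  y' / sqrt(1 + (y')^2) = const.
Hence y' is constant, so y(x) is affine.
Fitting the endpoints (-5, 0) and (7, 2):
    slope m = (2 − 0) / (7 − (-5)) = 1/6,
    intercept c = 0 − m·(-5) = 5/6.
Extremal: y(x) = (1/6) x + 5/6.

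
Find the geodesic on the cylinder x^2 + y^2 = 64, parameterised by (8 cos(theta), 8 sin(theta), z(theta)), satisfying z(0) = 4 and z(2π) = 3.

Parameterise the cylinder of radius R = 8 as
    r(θ) = (8 cos θ, 8 sin θ, z(θ)).
The arc-length element is
    ds = sqrt(64 + (dz/dθ)^2) dθ,
so the Lagrangian is L = sqrt(64 + z'^2).
L depends on z' only, not on z or θ, so ∂L/∂z = 0 and
    ∂L/∂z' = z' / sqrt(64 + z'^2).
The Euler-Lagrange equation gives
    d/dθ( z' / sqrt(64 + z'^2) ) = 0,
so z' is constant. Integrating once:
    z(θ) = a θ + b,
a helix on the cylinder (a straight line when the cylinder is unrolled). The constants a, b are determined by the endpoint conditions.
With endpoint conditions z(0) = 4 and z(2π) = 3: from z(0) = b we get b = 4, and a·2π + 4 = 3 gives a = -1/(2π), so
    z(θ) = (-1/(2π)) θ + 4.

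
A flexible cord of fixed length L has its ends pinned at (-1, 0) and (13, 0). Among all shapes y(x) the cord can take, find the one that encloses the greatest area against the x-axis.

Set up the augmented Lagrangian using a multiplier λ for the length constraint:
    F(y, y') = y − λ sqrt(1 + y'^2).
F has no explicit x dependence, so the Beltrami identity yields a first integral
    F − y' ∂F/∂y' = C.
Compute ∂F/∂y' = −λ y' / sqrt(1 + y'^2). Then
    y − λ sqrt(1 + y'^2) + λ y'^2 / sqrt(1 + y'^2) = C
    ⇒  y − λ / sqrt(1 + y'^2) = C.
Solving for y' and integrating gives
    (x − a)^2 + (y − b)^2 = λ^2,
a circular arc of radius λ. The constants a, b are determined by the endpoint conditions y(-1) = y(13) = 0, and λ is fixed implicitly by the length constraint
    ∫_{-1}^{13} sqrt(1 + y'^2) dx = L.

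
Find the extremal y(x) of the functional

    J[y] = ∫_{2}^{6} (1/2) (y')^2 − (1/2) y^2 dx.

The Lagrangian is L = (1/2) (y')^2 − (1/2) y^2.
Compute ∂L/∂y = -y, ∂L/∂y' = y'.
The Euler-Lagrange equation d/dx(∂L/∂y') − ∂L/∂y = 0 reduces to
    y'' + y = 0.
Its general solution is
    y(x) = A sin(x) + B cos(x),
with A, B fixed by the endpoint conditions.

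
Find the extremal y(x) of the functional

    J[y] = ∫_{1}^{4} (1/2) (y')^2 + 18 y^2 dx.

The Lagrangian is L = (1/2) (y')^2 + 18 y^2.
Compute ∂L/∂y = 36y, ∂L/∂y' = y'.
The Euler-Lagrange equation d/dx(∂L/∂y') − ∂L/∂y = 0 reduces to
    y'' − 36 y = 0.
Its general solution is
    y(x) = A e^(6x) + B e^(−6x),
with A, B fixed by the endpoint conditions.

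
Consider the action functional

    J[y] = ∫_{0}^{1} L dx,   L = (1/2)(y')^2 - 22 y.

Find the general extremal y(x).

The Lagrangian is L = (1/2)(y')^2 - 22 y.
∂L/∂y = -22.
∂L/∂y' = y'.
The Euler-Lagrange equation d/dx(∂L/∂y') − ∂L/∂y = 0 becomes:
    y'' + 22 = 0
General solution: y(x) = -11 x^2 + A x + B, where A and B are arbitrary constants fixed by the endpoint conditions.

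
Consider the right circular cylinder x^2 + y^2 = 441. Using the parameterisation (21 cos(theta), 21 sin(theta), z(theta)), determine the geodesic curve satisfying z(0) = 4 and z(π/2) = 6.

Parameterise the cylinder of radius R = 21 as
    r(θ) = (21 cos θ, 21 sin θ, z(θ)).
The arc-length element is
    ds = sqrt(441 + (dz/dθ)^2) dθ,
so the Lagrangian is L = sqrt(441 + z'^2).
L depends on z' only, not on z or θ, so ∂L/∂z = 0 and
    ∂L/∂z' = z' / sqrt(441 + z'^2).
The Euler-Lagrange equation gives
    d/dθ( z' / sqrt(441 + z'^2) ) = 0,
so z' is constant. Integrating once:
    z(θ) = a θ + b,
a helix on the cylinder (a straight line when the cylinder is unrolled). The constants a, b are determined by the endpoint conditions.
With endpoint conditions z(0) = 4 and z(π/2) = 6: from z(0) = b we get b = 4, and a·π/2 + 4 = 6 gives a = 4/π, so
    z(θ) = (4/π) θ + 4.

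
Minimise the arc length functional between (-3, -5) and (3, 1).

Arc-length functional: J[y] = ∫ sqrt(1 + (y')^2) dx.
Lagrangian L = sqrt(1 + (y')^2) has no explicit y dependence, so ∂L/∂y = 0 and the Euler-Lagrange equation gives
    d/dx( y' / sqrt(1 + (y')^2) ) = 0  ⇒  y' / sqrt(1 + (y')^2) = const.
Hence y' is constant, so y(x) is affine.
Fitting the endpoints (-3, -5) and (3, 1):
    slope m = (1 − (-5)) / (3 − (-3)) = 1,
    intercept c = (-5) − m·(-3) = -2.
Extremal: y(x) = x - 2.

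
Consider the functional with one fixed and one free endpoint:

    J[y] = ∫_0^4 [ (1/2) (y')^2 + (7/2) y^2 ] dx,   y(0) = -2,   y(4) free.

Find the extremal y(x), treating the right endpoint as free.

The Lagrangian L = (1/2) (y')^2 + (7/2) y^2 gives
    ∂L/∂y = 7 y,   ∂L/∂y' = y'.
Euler-Lagrange: y'' − 7 y = 0.
With k = sqrt(7), the general solution is
    y(x) = A cosh(sqrt(7) x) + B sinh(sqrt(7) x).
Fixed left endpoint y(0) = -2 ⇒ A = -2.
The right endpoint x = 4 is free, so the natural (transversality) condition is ∂L/∂y' |_{x=4} = 0, i.e. y'(4) = 0.
Compute y'(x) = A k sinh(k x) + B k cosh(k x), so
    y'(4) = A k sinh(k·4) + B k cosh(k·4) = 0
    ⇒ B = −A tanh(k·4) = 2 tanh(sqrt(7)·4).
Therefore the extremal is
    y(x) = −2 cosh(sqrt(7) x) + 2 tanh(sqrt(7)·4) sinh(sqrt(7) x).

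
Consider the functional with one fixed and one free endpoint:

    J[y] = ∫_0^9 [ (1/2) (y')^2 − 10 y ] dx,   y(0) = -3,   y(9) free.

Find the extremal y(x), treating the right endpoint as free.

The Lagrangian L = (1/2) (y')^2 − 10 y gives
    ∂L/∂y = −10,   ∂L/∂y' = y'.
Euler-Lagrange: d/dx(y') − (−10) = 0, i.e. y'' + 10 = 0, so
    y(x) = −(10/2) x^2 + C1 x + C2.
Fixed left endpoint y(0) = -3 ⇒ C2 = -3.
The right endpoint x = 9 is free, so the natural (transversality) condition is ∂L/∂y' |_{x=9} = 0, i.e. y'(9) = 0.
Compute y'(x) = −10 x + C1, so y'(9) = −90 + C1 = 0 ⇒ C1 = 90.
Therefore the extremal is
    y(x) = −5 x^2 + 90 x − 3.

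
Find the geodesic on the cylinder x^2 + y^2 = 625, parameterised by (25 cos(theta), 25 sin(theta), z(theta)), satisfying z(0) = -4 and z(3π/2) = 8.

Parameterise the cylinder of radius R = 25 as
    r(θ) = (25 cos θ, 25 sin θ, z(θ)).
The arc-length element is
    ds = sqrt(625 + (dz/dθ)^2) dθ,
so the Lagrangian is L = sqrt(625 + z'^2).
L depends on z' only, not on z or θ, so ∂L/∂z = 0 and
    ∂L/∂z' = z' / sqrt(625 + z'^2).
The Euler-Lagrange equation gives
    d/dθ( z' / sqrt(625 + z'^2) ) = 0,
so z' is constant. Integrating once:
    z(θ) = a θ + b,
a helix on the cylinder (a straight line when the cylinder is unrolled). The constants a, b are determined by the endpoint conditions.
With endpoint conditions z(0) = -4 and z(3π/2) = 8: from z(0) = b we get b = -4, and a·3π/2 + -4 = 8 gives a = 8/π, so
    z(θ) = (8/π) θ − 4.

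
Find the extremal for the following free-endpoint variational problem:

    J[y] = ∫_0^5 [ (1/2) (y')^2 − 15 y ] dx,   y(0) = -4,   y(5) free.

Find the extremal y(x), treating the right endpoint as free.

The Lagrangian L = (1/2) (y')^2 − 15 y gives
    ∂L/∂y = −15,   ∂L/∂y' = y'.
Euler-Lagrange: d/dx(y') − (−15) = 0, i.e. y'' + 15 = 0, so
    y(x) = −(15/2) x^2 + C1 x + C2.
Fixed left endpoint y(0) = -4 ⇒ C2 = -4.
The right endpoint x = 5 is free, so the natural (transversality) condition is ∂L/∂y' |_{x=5} = 0, i.e. y'(5) = 0.
Compute y'(x) = −15 x + C1, so y'(5) = −75 + C1 = 0 ⇒ C1 = 75.
Therefore the extremal is
    y(x) = −(15/2) x^2 + 75 x − 4.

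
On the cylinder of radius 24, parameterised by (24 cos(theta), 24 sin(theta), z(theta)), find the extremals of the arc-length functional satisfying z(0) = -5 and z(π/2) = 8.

Parameterise the cylinder of radius R = 24 as
    r(θ) = (24 cos θ, 24 sin θ, z(θ)).
The arc-length element is
    ds = sqrt(576 + (dz/dθ)^2) dθ,
so the Lagrangian is L = sqrt(576 + z'^2).
L depends on z' only, not on z or θ, so ∂L/∂z = 0 and
    ∂L/∂z' = z' / sqrt(576 + z'^2).
The Euler-Lagrange equation gives
    d/dθ( z' / sqrt(576 + z'^2) ) = 0,
so z' is constant. Integrating once:
    z(θ) = a θ + b,
a helix on the cylinder (a straight line when the cylinder is unrolled). The constants a, b are determined by the endpoint conditions.
With endpoint conditions z(0) = -5 and z(π/2) = 8: from z(0) = b we get b = -5, and a·π/2 + -5 = 8 gives a = 26/π, so
    z(θ) = (26/π) θ − 5.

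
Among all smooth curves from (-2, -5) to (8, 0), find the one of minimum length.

Arc-length functional: J[y] = ∫ sqrt(1 + (y')^2) dx.
Lagrangian L = sqrt(1 + (y')^2) has no explicit y dependence, so ∂L/∂y = 0 and the Euler-Lagrange equation gives
    d/dx( y' / sqrt(1 + (y')^2) ) = 0  ⇒  y' / sqrt(1 + (y')^2) = const.
Hence y' is constant, so y(x) is affine.
Fitting the endpoints (-2, -5) and (8, 0):
    slope m = (0 − (-5)) / (8 − (-2)) = 1/2,
    intercept c = (-5) − m·(-2) = -4.
Extremal: y(x) = (1/2) x - 4.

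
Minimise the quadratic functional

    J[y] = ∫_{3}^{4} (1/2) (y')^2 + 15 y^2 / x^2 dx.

The Lagrangian is L = (1/2) (y')^2 + 15 y^2 / x^2.
Compute ∂L/∂y = 30y/x^2, ∂L/∂y' = y'.
The Euler-Lagrange equation d/dx(∂L/∂y') − ∂L/∂y = 0 reduces to
    y'' − 30/x^2 · y = 0  (x > 0).
Its general solution is
    y(x) = A x^6 + B x^(-5),
with A, B fixed by the endpoint conditions.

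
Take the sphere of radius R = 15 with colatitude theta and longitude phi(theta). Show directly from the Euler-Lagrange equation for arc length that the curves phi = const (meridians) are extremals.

On the sphere of radius R = 15 with spherical coordinates (θ, φ), the induced metric is
    ds^2 = 225(dθ^2 + sin^2(θ) dφ^2).
Using θ as the parameter, the arc-length functional becomes
    J[φ] = ∫ 15 sqrt(1 + sin^2(θ) (dφ/dθ)^2) dθ.
So L = 15 sqrt(1 + sin^2(θ) φ'^2). Compute
    ∂L/∂φ = 0  (L has no explicit φ dependence),
    ∂L/∂φ' = 15 sin^2(θ) φ' / sqrt(1 + sin^2(θ) φ'^2).
For the candidate φ(θ) = c (constant), φ' = 0, so ∂L/∂φ' evaluated along the candidate vanishes, and ∂L/∂φ is identically zero. Hence
    d/dθ(∂L/∂φ') − ∂L/∂φ = 0
is satisfied. Therefore meridians φ = const are extremals of arc length — they are geodesics on the sphere.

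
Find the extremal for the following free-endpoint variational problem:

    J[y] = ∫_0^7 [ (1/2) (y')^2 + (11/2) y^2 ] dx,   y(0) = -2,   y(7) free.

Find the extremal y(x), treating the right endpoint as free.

The Lagrangian L = (1/2) (y')^2 + (11/2) y^2 gives
    ∂L/∂y = 11 y,   ∂L/∂y' = y'.
Euler-Lagrange: y'' − 11 y = 0.
With k = sqrt(11), the general solution is
    y(x) = A cosh(sqrt(11) x) + B sinh(sqrt(11) x).
Fixed left endpoint y(0) = -2 ⇒ A = -2.
The right endpoint x = 7 is free, so the natural (transversality) condition is ∂L/∂y' |_{x=7} = 0, i.e. y'(7) = 0.
Compute y'(x) = A k sinh(k x) + B k cosh(k x), so
    y'(7) = A k sinh(k·7) + B k cosh(k·7) = 0
    ⇒ B = −A tanh(k·7) = 2 tanh(sqrt(11)·7).
Therefore the extremal is
    y(x) = −2 cosh(sqrt(11) x) + 2 tanh(sqrt(11)·7) sinh(sqrt(11) x).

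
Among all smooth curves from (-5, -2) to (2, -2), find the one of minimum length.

Arc-length functional: J[y] = ∫ sqrt(1 + (y')^2) dx.
Lagrangian L = sqrt(1 + (y')^2) has no explicit y dependence, so ∂L/∂y = 0 and the Euler-Lagrange equation gives
    d/dx( y' / sqrt(1 + (y')^2) ) = 0  ⇒  y' / sqrt(1 + (y')^2) = const.
Hence y' is constant, so y(x) is affine.
Fitting the endpoints (-5, -2) and (2, -2):
    slope m = ((-2) − (-2)) / (2 − (-5)) = 0,
    intercept c = (-2) − m·(-5) = -2.
Extremal: y(x) = -2.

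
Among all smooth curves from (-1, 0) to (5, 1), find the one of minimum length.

Arc-length functional: J[y] = ∫ sqrt(1 + (y')^2) dx.
Lagrangian L = sqrt(1 + (y')^2) has no explicit y dependence, so ∂L/∂y = 0 and the Euler-Lagrange equation gives
    d/dx( y' / sqrt(1 + (y')^2) ) = 0  ⇒  y' / sqrt(1 + (y')^2) = const.
Hence y' is constant, so y(x) is affine.
Fitting the endpoints (-1, 0) and (5, 1):
    slope m = (1 − 0) / (5 − (-1)) = 1/6,
    intercept c = 0 − m·(-1) = 1/6.
Extremal: y(x) = (1/6) x + 1/6.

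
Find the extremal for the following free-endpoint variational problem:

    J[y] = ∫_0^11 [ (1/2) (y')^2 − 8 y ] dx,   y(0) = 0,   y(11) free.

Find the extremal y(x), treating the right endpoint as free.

The Lagrangian L = (1/2) (y')^2 − 8 y gives
    ∂L/∂y = −8,   ∂L/∂y' = y'.
Euler-Lagrange: d/dx(y') − (−8) = 0, i.e. y'' + 8 = 0, so
    y(x) = −(8/2) x^2 + C1 x + C2.
Fixed left endpoint y(0) = 0 ⇒ C2 = 0.
The right endpoint x = 11 is free, so the natural (transversality) condition is ∂L/∂y' |_{x=11} = 0, i.e. y'(11) = 0.
Compute y'(x) = −8 x + C1, so y'(11) = −88 + C1 = 0 ⇒ C1 = 88.
Therefore the extremal is
    y(x) = −4 x^2 + 88 x.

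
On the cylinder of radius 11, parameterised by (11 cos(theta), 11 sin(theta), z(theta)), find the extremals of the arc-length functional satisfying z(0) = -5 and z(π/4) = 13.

Parameterise the cylinder of radius R = 11 as
    r(θ) = (11 cos θ, 11 sin θ, z(θ)).
The arc-length element is
    ds = sqrt(121 + (dz/dθ)^2) dθ,
so the Lagrangian is L = sqrt(121 + z'^2).
L depends on z' only, not on z or θ, so ∂L/∂z = 0 and
    ∂L/∂z' = z' / sqrt(121 + z'^2).
The Euler-Lagrange equation gives
    d/dθ( z' / sqrt(121 + z'^2) ) = 0,
so z' is constant. Integrating once:
    z(θ) = a θ + b,
a helix on the cylinder (a straight line when the cylinder is unrolled). The constants a, b are determined by the endpoint conditions.
With endpoint conditions z(0) = -5 and z(π/4) = 13: from z(0) = b we get b = -5, and a·π/4 + -5 = 13 gives a = 72/π, so
    z(θ) = (72/π) θ − 5.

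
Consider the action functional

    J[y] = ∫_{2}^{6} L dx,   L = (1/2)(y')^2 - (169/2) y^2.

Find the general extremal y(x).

The Lagrangian is L = (1/2)(y')^2 - (169/2) y^2.
∂L/∂y = -169y.
∂L/∂y' = y'.
The Euler-Lagrange equation d/dx(∂L/∂y') − ∂L/∂y = 0 becomes:
    y'' + 169 y = 0
General solution: y(x) = A sin(13x) + B cos(13x), where A and B are arbitrary constants fixed by the endpoint conditions.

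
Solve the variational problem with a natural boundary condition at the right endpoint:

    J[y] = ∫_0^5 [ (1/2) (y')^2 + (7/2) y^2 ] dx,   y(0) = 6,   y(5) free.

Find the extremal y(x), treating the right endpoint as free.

The Lagrangian L = (1/2) (y')^2 + (7/2) y^2 gives
    ∂L/∂y = 7 y,   ∂L/∂y' = y'.
Euler-Lagrange: y'' − 7 y = 0.
With k = sqrt(7), the general solution is
    y(x) = A cosh(sqrt(7) x) + B sinh(sqrt(7) x).
Fixed left endpoint y(0) = 6 ⇒ A = 6.
The right endpoint x = 5 is free, so the natural (transversality) condition is ∂L/∂y' |_{x=5} = 0, i.e. y'(5) = 0.
Compute y'(x) = A k sinh(k x) + B k cosh(k x), so
    y'(5) = A k sinh(k·5) + B k cosh(k·5) = 0
    ⇒ B = −A tanh(k·5) = − 6 tanh(sqrt(7)·5).
Therefore the extremal is
    y(x) = 6 cosh(sqrt(7) x) − 6 tanh(sqrt(7)·5) sinh(sqrt(7) x).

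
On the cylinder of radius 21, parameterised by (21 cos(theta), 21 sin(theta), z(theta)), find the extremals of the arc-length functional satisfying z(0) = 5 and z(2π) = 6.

Parameterise the cylinder of radius R = 21 as
    r(θ) = (21 cos θ, 21 sin θ, z(θ)).
The arc-length element is
    ds = sqrt(441 + (dz/dθ)^2) dθ,
so the Lagrangian is L = sqrt(441 + z'^2).
L depends on z' only, not on z or θ, so ∂L/∂z = 0 and
    ∂L/∂z' = z' / sqrt(441 + z'^2).
The Euler-Lagrange equation gives
    d/dθ( z' / sqrt(441 + z'^2) ) = 0,
so z' is constant. Integrating once:
    z(θ) = a θ + b,
a helix on the cylinder (a straight line when the cylinder is unrolled). The constants a, b are determined by the endpoint conditions.
With endpoint conditions z(0) = 5 and z(2π) = 6: from z(0) = b we get b = 5, and a·2π + 5 = 6 gives a = 1/(2π), so
    z(θ) = (1/(2π)) θ + 5.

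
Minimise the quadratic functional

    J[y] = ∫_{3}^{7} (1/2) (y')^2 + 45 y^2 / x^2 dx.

The Lagrangian is L = (1/2) (y')^2 + 45 y^2 / x^2.
Compute ∂L/∂y = 90y/x^2, ∂L/∂y' = y'.
The Euler-Lagrange equation d/dx(∂L/∂y') − ∂L/∂y = 0 reduces to
    y'' − 90/x^2 · y = 0  (x > 0).
Its general solution is
    y(x) = A x^10 + B x^(-9),
with A, B fixed by the endpoint conditions.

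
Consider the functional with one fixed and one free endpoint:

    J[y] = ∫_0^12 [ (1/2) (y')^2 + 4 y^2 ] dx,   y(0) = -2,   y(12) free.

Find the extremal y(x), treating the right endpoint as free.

The Lagrangian L = (1/2) (y')^2 + 4 y^2 gives
    ∂L/∂y = 8 y,   ∂L/∂y' = y'.
Euler-Lagrange: y'' − 8 y = 0.
With k = sqrt(8), the general solution is
    y(x) = A cosh(sqrt(8) x) + B sinh(sqrt(8) x).
Fixed left endpoint y(0) = -2 ⇒ A = -2.
The right endpoint x = 12 is free, so the natural (transversality) condition is ∂L/∂y' |_{x=12} = 0, i.e. y'(12) = 0.
Compute y'(x) = A k sinh(k x) + B k cosh(k x), so
    y'(12) = A k sinh(k·12) + B k cosh(k·12) = 0
    ⇒ B = −A tanh(k·12) = 2 tanh(sqrt(8)·12).
Therefore the extremal is
    y(x) = −2 cosh(sqrt(8) x) + 2 tanh(sqrt(8)·12) sinh(sqrt(8) x).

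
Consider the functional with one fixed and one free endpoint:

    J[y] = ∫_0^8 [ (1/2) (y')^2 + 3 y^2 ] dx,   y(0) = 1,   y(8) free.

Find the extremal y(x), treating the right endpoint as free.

The Lagrangian L = (1/2) (y')^2 + 3 y^2 gives
    ∂L/∂y = 6 y,   ∂L/∂y' = y'.
Euler-Lagrange: y'' − 6 y = 0.
With k = sqrt(6), the general solution is
    y(x) = A cosh(sqrt(6) x) + B sinh(sqrt(6) x).
Fixed left endpoint y(0) = 1 ⇒ A = 1.
The right endpoint x = 8 is free, so the natural (transversality) condition is ∂L/∂y' |_{x=8} = 0, i.e. y'(8) = 0.
Compute y'(x) = A k sinh(k x) + B k cosh(k x), so
    y'(8) = A k sinh(k·8) + B k cosh(k·8) = 0
    ⇒ B = −A tanh(k·8) = − tanh(sqrt(6)·8).
Therefore the extremal is
    y(x) = cosh(sqrt(6) x) − tanh(sqrt(6)·8) sinh(sqrt(6) x).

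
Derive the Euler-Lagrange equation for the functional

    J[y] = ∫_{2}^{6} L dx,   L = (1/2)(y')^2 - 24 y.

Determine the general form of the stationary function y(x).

The Lagrangian is L = (1/2)(y')^2 - 24 y.
∂L/∂y = -24.
∂L/∂y' = y'.
The Euler-Lagrange equation d/dx(∂L/∂y') − ∂L/∂y = 0 becomes:
    y'' + 24 = 0
General solution: y(x) = -12 x^2 + A x + B, where A and B are arbitrary constants fixed by the endpoint conditions.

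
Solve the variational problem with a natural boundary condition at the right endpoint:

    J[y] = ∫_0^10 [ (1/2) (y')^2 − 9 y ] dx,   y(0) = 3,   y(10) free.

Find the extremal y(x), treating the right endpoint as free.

The Lagrangian L = (1/2) (y')^2 − 9 y gives
    ∂L/∂y = −9,   ∂L/∂y' = y'.
Euler-Lagrange: d/dx(y') − (−9) = 0, i.e. y'' + 9 = 0, so
    y(x) = −(9/2) x^2 + C1 x + C2.
Fixed left endpoint y(0) = 3 ⇒ C2 = 3.
The right endpoint x = 10 is free, so the natural (transversality) condition is ∂L/∂y' |_{x=10} = 0, i.e. y'(10) = 0.
Compute y'(x) = −9 x + C1, so y'(10) = −90 + C1 = 0 ⇒ C1 = 90.
Therefore the extremal is
    y(x) = −(9/2) x^2 + 90 x + 3.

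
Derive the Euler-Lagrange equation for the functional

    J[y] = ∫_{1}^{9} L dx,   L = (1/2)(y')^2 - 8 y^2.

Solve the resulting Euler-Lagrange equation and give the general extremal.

The Lagrangian is L = (1/2)(y')^2 - 8 y^2.
∂L/∂y = -16y.
∂L/∂y' = y'.
The Euler-Lagrange equation d/dx(∂L/∂y') − ∂L/∂y = 0 becomes:
    y'' + 16 y = 0
General solution: y(x) = A sin(4x) + B cos(4x), where A and B are arbitrary constants fixed by the endpoint conditions.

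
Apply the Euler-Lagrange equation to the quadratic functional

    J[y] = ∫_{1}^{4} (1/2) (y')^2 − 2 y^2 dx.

The Lagrangian is L = (1/2) (y')^2 − 2 y^2.
Compute ∂L/∂y = -4y, ∂L/∂y' = y'.
The Euler-Lagrange equation d/dx(∂L/∂y') − ∂L/∂y = 0 reduces to
    y'' + 4 y = 0.
Its general solution is
    y(x) = A sin(2x) + B cos(2x),
with A, B fixed by the endpoint conditions.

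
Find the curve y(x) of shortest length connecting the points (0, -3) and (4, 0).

Arc-length functional: J[y] = ∫ sqrt(1 + (y')^2) dx.
Lagrangian L = sqrt(1 + (y')^2) has no explicit y dependence, so ∂L/∂y = 0 and the Euler-Lagrange equation gives
    d/dx( y' / sqrt(1 + (y')^2) ) = 0  ⇒  y' / sqrt(1 + (y')^2) = const.
Hence y' is constant, so y(x) is affine.
Fitting the endpoints (0, -3) and (4, 0):
    slope m = (0 − (-3)) / (4 − 0) = 3/4,
    intercept c = (-3) − m·0 = -3.
Extremal: y(x) = (3/4) x - 3.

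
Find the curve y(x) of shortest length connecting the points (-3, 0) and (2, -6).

Arc-length functional: J[y] = ∫ sqrt(1 + (y')^2) dx.
Lagrangian L = sqrt(1 + (y')^2) has no explicit y dependence, so ∂L/∂y = 0 and the Euler-Lagrange equation gives
    d/dx( y' / sqrt(1 + (y')^2) ) = 0  ⇒  y' / sqrt(1 + (y')^2) = const.
Hence y' is constant, so y(x) is affine.
Fitting the endpoints (-3, 0) and (2, -6):
    slope m = ((-6) − 0) / (2 − (-3)) = -6/5,
    intercept c = 0 − m·(-3) = -18/5.
Extremal: y(x) = (-6/5) x - 18/5.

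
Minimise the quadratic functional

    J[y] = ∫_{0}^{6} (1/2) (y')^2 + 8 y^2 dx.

The Lagrangian is L = (1/2) (y')^2 + 8 y^2.
Compute ∂L/∂y = 16y, ∂L/∂y' = y'.
The Euler-Lagrange equation d/dx(∂L/∂y') − ∂L/∂y = 0 reduces to
    y'' − 16 y = 0.
Its general solution is
    y(x) = A e^(4x) + B e^(−4x),
with A, B fixed by the endpoint conditions.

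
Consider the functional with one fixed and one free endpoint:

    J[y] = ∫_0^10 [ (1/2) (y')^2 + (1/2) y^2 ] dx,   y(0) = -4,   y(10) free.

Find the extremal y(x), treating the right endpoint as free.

The Lagrangian L = (1/2) (y')^2 + (1/2) y^2 gives
    ∂L/∂y = 1 y,   ∂L/∂y' = y'.
Euler-Lagrange: y'' − y = 0.
With k = 1, the general solution is
    y(x) = A cosh(x) + B sinh(x).
Fixed left endpoint y(0) = -4 ⇒ A = -4.
The right endpoint x = 10 is free, so the natural (transversality) condition is ∂L/∂y' |_{x=10} = 0, i.e. y'(10) = 0.
Compute y'(x) = A k sinh(k x) + B k cosh(k x), so
    y'(10) = A k sinh(k·10) + B k cosh(k·10) = 0
    ⇒ B = −A tanh(k·10) = 4 tanh(1·10).
Therefore the extremal is
    y(x) = −4 cosh(1 x) + 4 tanh(1·10) sinh(1 x).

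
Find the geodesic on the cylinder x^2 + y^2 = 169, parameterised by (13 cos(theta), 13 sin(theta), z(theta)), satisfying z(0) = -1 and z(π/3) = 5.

Parameterise the cylinder of radius R = 13 as
    r(θ) = (13 cos θ, 13 sin θ, z(θ)).
The arc-length element is
    ds = sqrt(169 + (dz/dθ)^2) dθ,
so the Lagrangian is L = sqrt(169 + z'^2).
L depends on z' only, not on z or θ, so ∂L/∂z = 0 and
    ∂L/∂z' = z' / sqrt(169 + z'^2).
The Euler-Lagrange equation gives
    d/dθ( z' / sqrt(169 + z'^2) ) = 0,
so z' is constant. Integrating once:
    z(θ) = a θ + b,
a helix on the cylinder (a straight line when the cylinder is unrolled). The constants a, b are determined by the endpoint conditions.
With endpoint conditions z(0) = -1 and z(π/3) = 5: from z(0) = b we get b = -1, and a·π/3 + -1 = 5 gives a = 18/π, so
    z(θ) = (18/π) θ − 1.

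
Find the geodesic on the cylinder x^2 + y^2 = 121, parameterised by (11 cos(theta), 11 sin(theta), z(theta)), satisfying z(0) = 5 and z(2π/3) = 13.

Parameterise the cylinder of radius R = 11 as
    r(θ) = (11 cos θ, 11 sin θ, z(θ)).
The arc-length element is
    ds = sqrt(121 + (dz/dθ)^2) dθ,
so the Lagrangian is L = sqrt(121 + z'^2).
L depends on z' only, not on z or θ, so ∂L/∂z = 0 and
    ∂L/∂z' = z' / sqrt(121 + z'^2).
The Euler-Lagrange equation gives
    d/dθ( z' / sqrt(121 + z'^2) ) = 0,
so z' is constant. Integrating once:
    z(θ) = a θ + b,
a helix on the cylinder (a straight line when the cylinder is unrolled). The constants a, b are determined by the endpoint conditions.
With endpoint conditions z(0) = 5 and z(2π/3) = 13: from z(0) = b we get b = 5, and a·2π/3 + 5 = 13 gives a = 12/π, so
    z(θ) = (12/π) θ + 5.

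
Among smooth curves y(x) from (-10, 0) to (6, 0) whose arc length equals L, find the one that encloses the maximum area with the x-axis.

Set up the augmented Lagrangian using a multiplier λ for the length constraint:
    F(y, y') = y − λ sqrt(1 + y'^2).
F has no explicit x dependence, so the Beltrami identity yields a first integral
    F − y' ∂F/∂y' = C.
Compute ∂F/∂y' = −λ y' / sqrt(1 + y'^2). Then
    y − λ sqrt(1 + y'^2) + λ y'^2 / sqrt(1 + y'^2) = C
    ⇒  y − λ / sqrt(1 + y'^2) = C.
Solving for y' and integrating gives
    (x − a)^2 + (y − b)^2 = λ^2,
a circular arc of radius λ. The constants a, b are determined by the endpoint conditions y(-10) = y(6) = 0, and λ is fixed implicitly by the length constraint
    ∫_{-10}^{6} sqrt(1 + y'^2) dx = L.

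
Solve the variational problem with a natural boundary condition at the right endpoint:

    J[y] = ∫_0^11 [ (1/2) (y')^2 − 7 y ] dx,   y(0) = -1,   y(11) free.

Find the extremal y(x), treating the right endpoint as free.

The Lagrangian L = (1/2) (y')^2 − 7 y gives
    ∂L/∂y = −7,   ∂L/∂y' = y'.
Euler-Lagrange: d/dx(y') − (−7) = 0, i.e. y'' + 7 = 0, so
    y(x) = −(7/2) x^2 + C1 x + C2.
Fixed left endpoint y(0) = -1 ⇒ C2 = -1.
The right endpoint x = 11 is free, so the natural (transversality) condition is ∂L/∂y' |_{x=11} = 0, i.e. y'(11) = 0.
Compute y'(x) = −7 x + C1, so y'(11) = −77 + C1 = 0 ⇒ C1 = 77.
Therefore the extremal is
    y(x) = −(7/2) x^2 + 77 x − 1.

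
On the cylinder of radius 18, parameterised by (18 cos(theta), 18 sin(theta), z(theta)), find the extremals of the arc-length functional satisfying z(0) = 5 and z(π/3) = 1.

Parameterise the cylinder of radius R = 18 as
    r(θ) = (18 cos θ, 18 sin θ, z(θ)).
The arc-length element is
    ds = sqrt(324 + (dz/dθ)^2) dθ,
so the Lagrangian is L = sqrt(324 + z'^2).
L depends on z' only, not on z or θ, so ∂L/∂z = 0 and
    ∂L/∂z' = z' / sqrt(324 + z'^2).
The Euler-Lagrange equation gives
    d/dθ( z' / sqrt(324 + z'^2) ) = 0,
so z' is constant. Integrating once:
    z(θ) = a θ + b,
a helix on the cylinder (a straight line when the cylinder is unrolled). The constants a, b are determined by the endpoint conditions.
With endpoint conditions z(0) = 5 and z(π/3) = 1: from z(0) = b we get b = 5, and a·π/3 + 5 = 1 gives a = -12/π, so
    z(θ) = (-12/π) θ + 5.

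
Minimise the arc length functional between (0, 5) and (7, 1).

Arc-length functional: J[y] = ∫ sqrt(1 + (y')^2) dx.
Lagrangian L = sqrt(1 + (y')^2) has no explicit y dependence, so ∂L/∂y = 0 and the Euler-Lagrange equation gives
    d/dx( y' / sqrt(1 + (y')^2) ) = 0  ⇒  y' / sqrt(1 + (y')^2) = const.
Hence y' is constant, so y(x) is affine.
Fitting the endpoints (0, 5) and (7, 1):
    slope m = (1 − 5) / (7 − 0) = -4/7,
    intercept c = 5 − m·0 = 5.
Extremal: y(x) = (-4/7) x + 5.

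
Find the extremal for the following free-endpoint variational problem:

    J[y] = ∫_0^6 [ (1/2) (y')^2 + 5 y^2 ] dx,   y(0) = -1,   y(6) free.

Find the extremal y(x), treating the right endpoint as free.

The Lagrangian L = (1/2) (y')^2 + 5 y^2 gives
    ∂L/∂y = 10 y,   ∂L/∂y' = y'.
Euler-Lagrange: y'' − 10 y = 0.
With k = sqrt(10), the general solution is
    y(x) = A cosh(sqrt(10) x) + B sinh(sqrt(10) x).
Fixed left endpoint y(0) = -1 ⇒ A = -1.
The right endpoint x = 6 is free, so the natural (transversality) condition is ∂L/∂y' |_{x=6} = 0, i.e. y'(6) = 0.
Compute y'(x) = A k sinh(k x) + B k cosh(k x), so
    y'(6) = A k sinh(k·6) + B k cosh(k·6) = 0
    ⇒ B = −A tanh(k·6) = tanh(sqrt(10)·6).
Therefore the extremal is
    y(x) = −cosh(sqrt(10) x) + tanh(sqrt(10)·6) sinh(sqrt(10) x).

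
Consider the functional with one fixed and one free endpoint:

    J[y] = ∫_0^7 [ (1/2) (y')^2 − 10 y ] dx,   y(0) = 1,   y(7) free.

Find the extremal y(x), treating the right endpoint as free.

The Lagrangian L = (1/2) (y')^2 − 10 y gives
    ∂L/∂y = −10,   ∂L/∂y' = y'.
Euler-Lagrange: d/dx(y') − (−10) = 0, i.e. y'' + 10 = 0, so
    y(x) = −(10/2) x^2 + C1 x + C2.
Fixed left endpoint y(0) = 1 ⇒ C2 = 1.
The right endpoint x = 7 is free, so the natural (transversality) condition is ∂L/∂y' |_{x=7} = 0, i.e. y'(7) = 0.
Compute y'(x) = −10 x + C1, so y'(7) = −70 + C1 = 0 ⇒ C1 = 70.
Therefore the extremal is
    y(x) = −5 x^2 + 70 x + 1.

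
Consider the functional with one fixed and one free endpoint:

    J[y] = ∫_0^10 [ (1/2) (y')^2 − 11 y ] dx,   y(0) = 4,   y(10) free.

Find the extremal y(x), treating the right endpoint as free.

The Lagrangian L = (1/2) (y')^2 − 11 y gives
    ∂L/∂y = −11,   ∂L/∂y' = y'.
Euler-Lagrange: d/dx(y') − (−11) = 0, i.e. y'' + 11 = 0, so
    y(x) = −(11/2) x^2 + C1 x + C2.
Fixed left endpoint y(0) = 4 ⇒ C2 = 4.
The right endpoint x = 10 is free, so the natural (transversality) condition is ∂L/∂y' |_{x=10} = 0, i.e. y'(10) = 0.
Compute y'(x) = −11 x + C1, so y'(10) = −110 + C1 = 0 ⇒ C1 = 110.
Therefore the extremal is
    y(x) = −(11/2) x^2 + 110 x + 4.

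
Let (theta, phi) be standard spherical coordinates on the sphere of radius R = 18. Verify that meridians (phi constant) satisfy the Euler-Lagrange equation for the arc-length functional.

On the sphere of radius R = 18 with spherical coordinates (θ, φ), the induced metric is
    ds^2 = 324(dθ^2 + sin^2(θ) dφ^2).
Using θ as the parameter, the arc-length functional becomes
    J[φ] = ∫ 18 sqrt(1 + sin^2(θ) (dφ/dθ)^2) dθ.
So L = 18 sqrt(1 + sin^2(θ) φ'^2). Compute
    ∂L/∂φ = 0  (L has no explicit φ dependence),
    ∂L/∂φ' = 18 sin^2(θ) φ' / sqrt(1 + sin^2(θ) φ'^2).
For the candidate φ(θ) = c (constant), φ' = 0, so ∂L/∂φ' evaluated along the candidate vanishes, and ∂L/∂φ is identically zero. Hence
    d/dθ(∂L/∂φ') − ∂L/∂φ = 0
is satisfied. Therefore meridians φ = const are extremals of arc length — they are geodesics on the sphere.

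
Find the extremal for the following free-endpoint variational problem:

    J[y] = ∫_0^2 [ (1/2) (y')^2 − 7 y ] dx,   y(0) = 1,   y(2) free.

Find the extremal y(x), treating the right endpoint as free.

The Lagrangian L = (1/2) (y')^2 − 7 y gives
    ∂L/∂y = −7,   ∂L/∂y' = y'.
Euler-Lagrange: d/dx(y') − (−7) = 0, i.e. y'' + 7 = 0, so
    y(x) = −(7/2) x^2 + C1 x + C2.
Fixed left endpoint y(0) = 1 ⇒ C2 = 1.
The right endpoint x = 2 is free, so the natural (transversality) condition is ∂L/∂y' |_{x=2} = 0, i.e. y'(2) = 0.
Compute y'(x) = −7 x + C1, so y'(2) = −14 + C1 = 0 ⇒ C1 = 14.
Therefore the extremal is
    y(x) = −(7/2) x^2 + 14 x + 1.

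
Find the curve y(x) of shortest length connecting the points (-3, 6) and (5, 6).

Arc-length functional: J[y] = ∫ sqrt(1 + (y')^2) dx.
Lagrangian L = sqrt(1 + (y')^2) has no explicit y dependence, so ∂L/∂y = 0 and the Euler-Lagrange equation gives
    d/dx( y' / sqrt(1 + (y')^2) ) = 0  ⇒  y' / sqrt(1 + (y')^2) = const.
Hence y' is constant, so y(x) is affine.
Fitting the endpoints (-3, 6) and (5, 6):
    slope m = (6 − 6) / (5 − (-3)) = 0,
    intercept c = 6 − m·(-3) = 6.
Extremal: y(x) = 6.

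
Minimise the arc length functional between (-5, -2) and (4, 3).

Arc-length functional: J[y] = ∫ sqrt(1 + (y')^2) dx.
Lagrangian L = sqrt(1 + (y')^2) has no explicit y dependence, so ∂L/∂y = 0 and the Euler-Lagrange equation gives
    d/dx( y' / sqrt(1 + (y')^2) ) = 0  ⇒  y' / sqrt(1 + (y')^2) = const.
Hence y' is constant, so y(x) is affine.
Fitting the endpoints (-5, -2) and (4, 3):
    slope m = (3 − (-2)) / (4 − (-5)) = 5/9,
    intercept c = (-2) − m·(-5) = 7/9.
Extremal: y(x) = (5/9) x + 7/9.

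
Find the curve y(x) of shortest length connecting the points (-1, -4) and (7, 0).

Arc-length functional: J[y] = ∫ sqrt(1 + (y')^2) dx.
Lagrangian L = sqrt(1 + (y')^2) has no explicit y dependence, so ∂L/∂y = 0 and the Euler-Lagrange equation gives
    d/dx( y' / sqrt(1 + (y')^2) ) = 0  ⇒  y' / sqrt(1 + (y')^2) = const.
Hence y' is constant, so y(x) is affine.
Fitting the endpoints (-1, -4) and (7, 0):
    slope m = (0 − (-4)) / (7 − (-1)) = 1/2,
    intercept c = (-4) − m·(-1) = -7/2.
Extremal: y(x) = (1/2) x - 7/2.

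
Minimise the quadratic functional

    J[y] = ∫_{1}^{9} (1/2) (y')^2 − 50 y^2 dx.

The Lagrangian is L = (1/2) (y')^2 − 50 y^2.
Compute ∂L/∂y = -100y, ∂L/∂y' = y'.
The Euler-Lagrange equation d/dx(∂L/∂y') − ∂L/∂y = 0 reduces to
    y'' + 100 y = 0.
Its general solution is
    y(x) = A sin(10x) + B cos(10x),
with A, B fixed by the endpoint conditions.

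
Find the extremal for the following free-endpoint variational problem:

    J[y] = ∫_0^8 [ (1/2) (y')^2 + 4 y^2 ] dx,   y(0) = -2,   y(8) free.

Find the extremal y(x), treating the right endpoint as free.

The Lagrangian L = (1/2) (y')^2 + 4 y^2 gives
    ∂L/∂y = 8 y,   ∂L/∂y' = y'.
Euler-Lagrange: y'' − 8 y = 0.
With k = sqrt(8), the general solution is
    y(x) = A cosh(sqrt(8) x) + B sinh(sqrt(8) x).
Fixed left endpoint y(0) = -2 ⇒ A = -2.
The right endpoint x = 8 is free, so the natural (transversality) condition is ∂L/∂y' |_{x=8} = 0, i.e. y'(8) = 0.
Compute y'(x) = A k sinh(k x) + B k cosh(k x), so
    y'(8) = A k sinh(k·8) + B k cosh(k·8) = 0
    ⇒ B = −A tanh(k·8) = 2 tanh(sqrt(8)·8).
Therefore the extremal is
    y(x) = −2 cosh(sqrt(8) x) + 2 tanh(sqrt(8)·8) sinh(sqrt(8) x).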